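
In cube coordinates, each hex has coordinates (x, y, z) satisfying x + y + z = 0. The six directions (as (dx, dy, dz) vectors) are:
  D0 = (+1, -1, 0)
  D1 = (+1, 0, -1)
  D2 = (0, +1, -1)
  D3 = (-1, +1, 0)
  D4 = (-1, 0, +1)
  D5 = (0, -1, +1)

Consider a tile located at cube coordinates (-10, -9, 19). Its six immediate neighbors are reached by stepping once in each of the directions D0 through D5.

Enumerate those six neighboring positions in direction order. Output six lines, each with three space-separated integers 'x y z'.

Answer: -9 -10 19
-9 -9 18
-10 -8 18
-11 -8 19
-11 -9 20
-10 -10 20

Derivation:
Center: (-10, -9, 19). Add each direction:
  D0: (-10, -9, 19) + (1, -1, 0) = (-9, -10, 19)
  D1: (-10, -9, 19) + (1, 0, -1) = (-9, -9, 18)
  D2: (-10, -9, 19) + (0, 1, -1) = (-10, -8, 18)
  D3: (-10, -9, 19) + (-1, 1, 0) = (-11, -8, 19)
  D4: (-10, -9, 19) + (-1, 0, 1) = (-11, -9, 20)
  D5: (-10, -9, 19) + (0, -1, 1) = (-10, -10, 20)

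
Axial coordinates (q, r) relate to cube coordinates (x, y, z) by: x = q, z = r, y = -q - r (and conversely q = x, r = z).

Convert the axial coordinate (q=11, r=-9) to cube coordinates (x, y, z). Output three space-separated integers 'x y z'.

Answer: 11 -2 -9

Derivation:
x = q = 11
z = r = -9
y = -x - z = -(11) - (-9) = -2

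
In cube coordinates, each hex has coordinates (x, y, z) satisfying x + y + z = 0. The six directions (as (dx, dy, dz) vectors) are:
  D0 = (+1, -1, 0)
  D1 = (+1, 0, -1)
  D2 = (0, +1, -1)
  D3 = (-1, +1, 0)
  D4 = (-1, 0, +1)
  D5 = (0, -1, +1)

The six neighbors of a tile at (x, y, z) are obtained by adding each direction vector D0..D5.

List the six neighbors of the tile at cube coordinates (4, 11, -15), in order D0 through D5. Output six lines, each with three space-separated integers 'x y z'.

Answer: 5 10 -15
5 11 -16
4 12 -16
3 12 -15
3 11 -14
4 10 -14

Derivation:
Center: (4, 11, -15). Add each direction:
  D0: (4, 11, -15) + (1, -1, 0) = (5, 10, -15)
  D1: (4, 11, -15) + (1, 0, -1) = (5, 11, -16)
  D2: (4, 11, -15) + (0, 1, -1) = (4, 12, -16)
  D3: (4, 11, -15) + (-1, 1, 0) = (3, 12, -15)
  D4: (4, 11, -15) + (-1, 0, 1) = (3, 11, -14)
  D5: (4, 11, -15) + (0, -1, 1) = (4, 10, -14)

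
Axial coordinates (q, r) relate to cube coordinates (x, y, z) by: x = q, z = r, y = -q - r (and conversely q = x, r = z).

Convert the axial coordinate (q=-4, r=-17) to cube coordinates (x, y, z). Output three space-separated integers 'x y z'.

Answer: -4 21 -17

Derivation:
x = q = -4
z = r = -17
y = -x - z = -(-4) - (-17) = 21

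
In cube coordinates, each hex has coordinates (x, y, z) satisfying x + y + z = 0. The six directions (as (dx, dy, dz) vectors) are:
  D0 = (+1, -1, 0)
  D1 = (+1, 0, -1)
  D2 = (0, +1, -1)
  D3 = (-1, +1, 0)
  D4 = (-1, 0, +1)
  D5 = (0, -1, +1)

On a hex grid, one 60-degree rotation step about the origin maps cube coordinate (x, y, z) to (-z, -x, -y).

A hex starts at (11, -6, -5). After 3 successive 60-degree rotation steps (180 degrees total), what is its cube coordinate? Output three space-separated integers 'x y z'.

Answer: -11 6 5

Derivation:
Start: (11, -6, -5)
Step 1: (11, -6, -5) -> (-(-5), -(11), -(-6)) = (5, -11, 6)
Step 2: (5, -11, 6) -> (-(6), -(5), -(-11)) = (-6, -5, 11)
Step 3: (-6, -5, 11) -> (-(11), -(-6), -(-5)) = (-11, 6, 5)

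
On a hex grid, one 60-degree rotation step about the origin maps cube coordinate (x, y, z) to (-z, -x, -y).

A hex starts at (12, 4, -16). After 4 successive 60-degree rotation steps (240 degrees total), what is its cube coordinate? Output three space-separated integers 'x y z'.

Answer: -16 12 4

Derivation:
Start: (12, 4, -16)
Step 1: (12, 4, -16) -> (-(-16), -(12), -(4)) = (16, -12, -4)
Step 2: (16, -12, -4) -> (-(-4), -(16), -(-12)) = (4, -16, 12)
Step 3: (4, -16, 12) -> (-(12), -(4), -(-16)) = (-12, -4, 16)
Step 4: (-12, -4, 16) -> (-(16), -(-12), -(-4)) = (-16, 12, 4)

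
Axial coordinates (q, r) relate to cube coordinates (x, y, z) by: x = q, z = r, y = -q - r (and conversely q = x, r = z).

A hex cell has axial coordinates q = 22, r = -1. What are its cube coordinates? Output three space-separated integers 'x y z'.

x = q = 22
z = r = -1
y = -x - z = -(22) - (-1) = -21

Answer: 22 -21 -1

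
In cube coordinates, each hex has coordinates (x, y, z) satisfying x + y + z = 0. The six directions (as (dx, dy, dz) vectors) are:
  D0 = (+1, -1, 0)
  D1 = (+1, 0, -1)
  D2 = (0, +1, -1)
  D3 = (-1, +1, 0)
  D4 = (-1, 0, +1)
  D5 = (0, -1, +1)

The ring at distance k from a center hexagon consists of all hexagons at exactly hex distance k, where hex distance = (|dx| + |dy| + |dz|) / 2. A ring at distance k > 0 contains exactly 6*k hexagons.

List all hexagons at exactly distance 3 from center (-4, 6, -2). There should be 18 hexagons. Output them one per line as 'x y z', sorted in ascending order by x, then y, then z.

Walk ring at distance 3 from (-4, 6, -2):
Start at center + D4*3 = (-7, 6, 1)
  hex 0: (-7, 6, 1)
  hex 1: (-6, 5, 1)
  hex 2: (-5, 4, 1)
  hex 3: (-4, 3, 1)
  hex 4: (-3, 3, 0)
  hex 5: (-2, 3, -1)
  hex 6: (-1, 3, -2)
  hex 7: (-1, 4, -3)
  hex 8: (-1, 5, -4)
  hex 9: (-1, 6, -5)
  hex 10: (-2, 7, -5)
  hex 11: (-3, 8, -5)
  hex 12: (-4, 9, -5)
  hex 13: (-5, 9, -4)
  hex 14: (-6, 9, -3)
  hex 15: (-7, 9, -2)
  hex 16: (-7, 8, -1)
  hex 17: (-7, 7, 0)
Sorted: 18 hexes.

Answer: -7 6 1
-7 7 0
-7 8 -1
-7 9 -2
-6 5 1
-6 9 -3
-5 4 1
-5 9 -4
-4 3 1
-4 9 -5
-3 3 0
-3 8 -5
-2 3 -1
-2 7 -5
-1 3 -2
-1 4 -3
-1 5 -4
-1 6 -5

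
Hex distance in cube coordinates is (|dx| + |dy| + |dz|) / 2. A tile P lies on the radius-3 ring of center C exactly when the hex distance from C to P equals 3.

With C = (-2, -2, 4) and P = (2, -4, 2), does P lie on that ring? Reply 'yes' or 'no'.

Answer: no

Derivation:
|px - cx| = |2 - (-2)| = 4
|py - cy| = |-4 - (-2)| = 2
|pz - cz| = |2 - 4| = 2
distance = (4+2+2)/2 = 8/2 = 4
radius = 3; distance != radius -> no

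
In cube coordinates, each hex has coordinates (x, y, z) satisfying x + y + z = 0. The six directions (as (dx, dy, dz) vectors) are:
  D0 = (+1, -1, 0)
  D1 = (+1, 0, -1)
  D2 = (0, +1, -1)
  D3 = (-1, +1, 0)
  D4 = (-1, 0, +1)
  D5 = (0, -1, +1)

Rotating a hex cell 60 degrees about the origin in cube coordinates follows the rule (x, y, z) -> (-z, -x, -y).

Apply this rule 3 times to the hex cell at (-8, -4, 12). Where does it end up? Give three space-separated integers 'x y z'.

Start: (-8, -4, 12)
Step 1: (-8, -4, 12) -> (-(12), -(-8), -(-4)) = (-12, 8, 4)
Step 2: (-12, 8, 4) -> (-(4), -(-12), -(8)) = (-4, 12, -8)
Step 3: (-4, 12, -8) -> (-(-8), -(-4), -(12)) = (8, 4, -12)

Answer: 8 4 -12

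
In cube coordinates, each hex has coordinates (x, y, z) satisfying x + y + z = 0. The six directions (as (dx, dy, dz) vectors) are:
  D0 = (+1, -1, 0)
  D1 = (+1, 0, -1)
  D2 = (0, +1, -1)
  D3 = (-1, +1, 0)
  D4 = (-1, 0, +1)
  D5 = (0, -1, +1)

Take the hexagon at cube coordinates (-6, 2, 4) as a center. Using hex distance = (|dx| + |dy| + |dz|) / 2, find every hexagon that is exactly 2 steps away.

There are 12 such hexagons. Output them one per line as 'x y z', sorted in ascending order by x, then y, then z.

Answer: -8 2 6
-8 3 5
-8 4 4
-7 1 6
-7 4 3
-6 0 6
-6 4 2
-5 0 5
-5 3 2
-4 0 4
-4 1 3
-4 2 2

Derivation:
Walk ring at distance 2 from (-6, 2, 4):
Start at center + D4*2 = (-8, 2, 6)
  hex 0: (-8, 2, 6)
  hex 1: (-7, 1, 6)
  hex 2: (-6, 0, 6)
  hex 3: (-5, 0, 5)
  hex 4: (-4, 0, 4)
  hex 5: (-4, 1, 3)
  hex 6: (-4, 2, 2)
  hex 7: (-5, 3, 2)
  hex 8: (-6, 4, 2)
  hex 9: (-7, 4, 3)
  hex 10: (-8, 4, 4)
  hex 11: (-8, 3, 5)
Sorted: 12 hexes.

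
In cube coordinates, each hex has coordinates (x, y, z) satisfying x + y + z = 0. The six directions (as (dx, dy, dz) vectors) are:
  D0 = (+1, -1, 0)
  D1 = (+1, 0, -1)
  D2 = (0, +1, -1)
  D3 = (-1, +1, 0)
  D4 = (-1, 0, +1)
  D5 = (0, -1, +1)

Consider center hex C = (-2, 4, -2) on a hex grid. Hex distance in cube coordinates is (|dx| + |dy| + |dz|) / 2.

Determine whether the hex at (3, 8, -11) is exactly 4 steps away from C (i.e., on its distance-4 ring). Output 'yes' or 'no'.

Answer: no

Derivation:
|px - cx| = |3 - (-2)| = 5
|py - cy| = |8 - 4| = 4
|pz - cz| = |-11 - (-2)| = 9
distance = (5+4+9)/2 = 18/2 = 9
radius = 4; distance != radius -> no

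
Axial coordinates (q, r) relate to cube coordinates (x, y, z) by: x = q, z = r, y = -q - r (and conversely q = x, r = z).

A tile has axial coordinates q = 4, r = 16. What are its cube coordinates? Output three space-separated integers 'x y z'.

Answer: 4 -20 16

Derivation:
x = q = 4
z = r = 16
y = -x - z = -(4) - (16) = -20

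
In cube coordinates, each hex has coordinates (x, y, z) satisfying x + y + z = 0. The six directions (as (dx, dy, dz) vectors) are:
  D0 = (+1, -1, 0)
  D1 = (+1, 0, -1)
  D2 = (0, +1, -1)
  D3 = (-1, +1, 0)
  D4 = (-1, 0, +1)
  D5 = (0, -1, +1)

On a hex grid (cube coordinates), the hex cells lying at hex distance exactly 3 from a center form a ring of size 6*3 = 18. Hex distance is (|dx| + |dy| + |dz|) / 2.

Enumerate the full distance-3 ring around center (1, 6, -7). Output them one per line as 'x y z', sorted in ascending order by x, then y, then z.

Answer: -2 6 -4
-2 7 -5
-2 8 -6
-2 9 -7
-1 5 -4
-1 9 -8
0 4 -4
0 9 -9
1 3 -4
1 9 -10
2 3 -5
2 8 -10
3 3 -6
3 7 -10
4 3 -7
4 4 -8
4 5 -9
4 6 -10

Derivation:
Walk ring at distance 3 from (1, 6, -7):
Start at center + D4*3 = (-2, 6, -4)
  hex 0: (-2, 6, -4)
  hex 1: (-1, 5, -4)
  hex 2: (0, 4, -4)
  hex 3: (1, 3, -4)
  hex 4: (2, 3, -5)
  hex 5: (3, 3, -6)
  hex 6: (4, 3, -7)
  hex 7: (4, 4, -8)
  hex 8: (4, 5, -9)
  hex 9: (4, 6, -10)
  hex 10: (3, 7, -10)
  hex 11: (2, 8, -10)
  hex 12: (1, 9, -10)
  hex 13: (0, 9, -9)
  hex 14: (-1, 9, -8)
  hex 15: (-2, 9, -7)
  hex 16: (-2, 8, -6)
  hex 17: (-2, 7, -5)
Sorted: 18 hexes.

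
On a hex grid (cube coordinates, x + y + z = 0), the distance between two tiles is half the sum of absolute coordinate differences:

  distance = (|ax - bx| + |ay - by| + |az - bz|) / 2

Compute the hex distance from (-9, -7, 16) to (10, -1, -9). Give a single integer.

|ax - bx| = |-9 - 10| = 19
|ay - by| = |-7 - (-1)| = 6
|az - bz| = |16 - (-9)| = 25
distance = (19 + 6 + 25) / 2 = 50 / 2 = 25

Answer: 25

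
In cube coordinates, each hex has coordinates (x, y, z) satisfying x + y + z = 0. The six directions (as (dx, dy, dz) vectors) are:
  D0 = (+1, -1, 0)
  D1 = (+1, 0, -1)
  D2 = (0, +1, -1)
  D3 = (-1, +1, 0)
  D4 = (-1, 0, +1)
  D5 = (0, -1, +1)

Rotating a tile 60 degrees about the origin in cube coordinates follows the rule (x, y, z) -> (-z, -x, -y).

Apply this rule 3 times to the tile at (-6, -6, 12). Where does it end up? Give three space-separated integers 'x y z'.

Start: (-6, -6, 12)
Step 1: (-6, -6, 12) -> (-(12), -(-6), -(-6)) = (-12, 6, 6)
Step 2: (-12, 6, 6) -> (-(6), -(-12), -(6)) = (-6, 12, -6)
Step 3: (-6, 12, -6) -> (-(-6), -(-6), -(12)) = (6, 6, -12)

Answer: 6 6 -12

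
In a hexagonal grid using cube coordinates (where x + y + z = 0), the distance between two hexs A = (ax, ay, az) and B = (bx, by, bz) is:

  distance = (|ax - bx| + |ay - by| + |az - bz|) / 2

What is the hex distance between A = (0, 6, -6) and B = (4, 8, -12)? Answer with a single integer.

Answer: 6

Derivation:
|ax - bx| = |0 - 4| = 4
|ay - by| = |6 - 8| = 2
|az - bz| = |-6 - (-12)| = 6
distance = (4 + 2 + 6) / 2 = 12 / 2 = 6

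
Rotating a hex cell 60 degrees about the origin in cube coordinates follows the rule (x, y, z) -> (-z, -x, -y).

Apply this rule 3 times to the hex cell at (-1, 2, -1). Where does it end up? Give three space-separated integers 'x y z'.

Answer: 1 -2 1

Derivation:
Start: (-1, 2, -1)
Step 1: (-1, 2, -1) -> (-(-1), -(-1), -(2)) = (1, 1, -2)
Step 2: (1, 1, -2) -> (-(-2), -(1), -(1)) = (2, -1, -1)
Step 3: (2, -1, -1) -> (-(-1), -(2), -(-1)) = (1, -2, 1)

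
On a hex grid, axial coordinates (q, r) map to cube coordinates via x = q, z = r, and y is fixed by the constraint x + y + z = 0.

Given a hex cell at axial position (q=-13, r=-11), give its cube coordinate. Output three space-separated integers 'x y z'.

Answer: -13 24 -11

Derivation:
x = q = -13
z = r = -11
y = -x - z = -(-13) - (-11) = 24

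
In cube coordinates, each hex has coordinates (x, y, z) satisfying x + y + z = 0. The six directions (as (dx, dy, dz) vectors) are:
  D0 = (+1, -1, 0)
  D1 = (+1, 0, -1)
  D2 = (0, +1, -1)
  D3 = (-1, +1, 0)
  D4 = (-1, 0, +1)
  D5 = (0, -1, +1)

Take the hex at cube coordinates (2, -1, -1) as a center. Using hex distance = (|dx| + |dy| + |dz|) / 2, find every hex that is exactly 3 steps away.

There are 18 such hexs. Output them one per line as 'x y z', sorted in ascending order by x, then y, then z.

Answer: -1 -1 2
-1 0 1
-1 1 0
-1 2 -1
0 -2 2
0 2 -2
1 -3 2
1 2 -3
2 -4 2
2 2 -4
3 -4 1
3 1 -4
4 -4 0
4 0 -4
5 -4 -1
5 -3 -2
5 -2 -3
5 -1 -4

Derivation:
Walk ring at distance 3 from (2, -1, -1):
Start at center + D4*3 = (-1, -1, 2)
  hex 0: (-1, -1, 2)
  hex 1: (0, -2, 2)
  hex 2: (1, -3, 2)
  hex 3: (2, -4, 2)
  hex 4: (3, -4, 1)
  hex 5: (4, -4, 0)
  hex 6: (5, -4, -1)
  hex 7: (5, -3, -2)
  hex 8: (5, -2, -3)
  hex 9: (5, -1, -4)
  hex 10: (4, 0, -4)
  hex 11: (3, 1, -4)
  hex 12: (2, 2, -4)
  hex 13: (1, 2, -3)
  hex 14: (0, 2, -2)
  hex 15: (-1, 2, -1)
  hex 16: (-1, 1, 0)
  hex 17: (-1, 0, 1)
Sorted: 18 hexes.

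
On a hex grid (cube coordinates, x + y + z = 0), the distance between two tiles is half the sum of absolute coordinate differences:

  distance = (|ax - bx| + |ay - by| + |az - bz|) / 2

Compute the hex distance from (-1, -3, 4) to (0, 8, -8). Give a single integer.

Answer: 12

Derivation:
|ax - bx| = |-1 - 0| = 1
|ay - by| = |-3 - 8| = 11
|az - bz| = |4 - (-8)| = 12
distance = (1 + 11 + 12) / 2 = 24 / 2 = 12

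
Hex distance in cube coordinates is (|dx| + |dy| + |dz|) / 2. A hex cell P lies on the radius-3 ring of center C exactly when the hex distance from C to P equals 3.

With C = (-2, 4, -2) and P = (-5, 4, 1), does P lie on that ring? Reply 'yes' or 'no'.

|px - cx| = |-5 - (-2)| = 3
|py - cy| = |4 - 4| = 0
|pz - cz| = |1 - (-2)| = 3
distance = (3+0+3)/2 = 6/2 = 3
radius = 3; distance == radius -> yes

Answer: yes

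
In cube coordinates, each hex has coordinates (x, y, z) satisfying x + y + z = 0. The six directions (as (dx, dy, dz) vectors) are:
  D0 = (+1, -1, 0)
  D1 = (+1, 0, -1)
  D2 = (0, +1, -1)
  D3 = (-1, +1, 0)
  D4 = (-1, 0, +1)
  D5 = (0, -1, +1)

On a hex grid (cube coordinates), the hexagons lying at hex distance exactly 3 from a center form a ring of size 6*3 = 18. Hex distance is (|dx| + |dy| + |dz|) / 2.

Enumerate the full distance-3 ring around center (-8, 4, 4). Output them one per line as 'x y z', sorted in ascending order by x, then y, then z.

Walk ring at distance 3 from (-8, 4, 4):
Start at center + D4*3 = (-11, 4, 7)
  hex 0: (-11, 4, 7)
  hex 1: (-10, 3, 7)
  hex 2: (-9, 2, 7)
  hex 3: (-8, 1, 7)
  hex 4: (-7, 1, 6)
  hex 5: (-6, 1, 5)
  hex 6: (-5, 1, 4)
  hex 7: (-5, 2, 3)
  hex 8: (-5, 3, 2)
  hex 9: (-5, 4, 1)
  hex 10: (-6, 5, 1)
  hex 11: (-7, 6, 1)
  hex 12: (-8, 7, 1)
  hex 13: (-9, 7, 2)
  hex 14: (-10, 7, 3)
  hex 15: (-11, 7, 4)
  hex 16: (-11, 6, 5)
  hex 17: (-11, 5, 6)
Sorted: 18 hexes.

Answer: -11 4 7
-11 5 6
-11 6 5
-11 7 4
-10 3 7
-10 7 3
-9 2 7
-9 7 2
-8 1 7
-8 7 1
-7 1 6
-7 6 1
-6 1 5
-6 5 1
-5 1 4
-5 2 3
-5 3 2
-5 4 1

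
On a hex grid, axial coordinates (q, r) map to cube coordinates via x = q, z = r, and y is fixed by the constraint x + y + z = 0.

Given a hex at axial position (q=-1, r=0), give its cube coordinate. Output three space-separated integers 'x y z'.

Answer: -1 1 0

Derivation:
x = q = -1
z = r = 0
y = -x - z = -(-1) - (0) = 1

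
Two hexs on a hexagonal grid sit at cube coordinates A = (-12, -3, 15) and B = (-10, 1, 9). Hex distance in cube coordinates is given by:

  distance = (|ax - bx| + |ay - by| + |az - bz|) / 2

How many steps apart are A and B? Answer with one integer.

Answer: 6

Derivation:
|ax - bx| = |-12 - (-10)| = 2
|ay - by| = |-3 - 1| = 4
|az - bz| = |15 - 9| = 6
distance = (2 + 4 + 6) / 2 = 12 / 2 = 6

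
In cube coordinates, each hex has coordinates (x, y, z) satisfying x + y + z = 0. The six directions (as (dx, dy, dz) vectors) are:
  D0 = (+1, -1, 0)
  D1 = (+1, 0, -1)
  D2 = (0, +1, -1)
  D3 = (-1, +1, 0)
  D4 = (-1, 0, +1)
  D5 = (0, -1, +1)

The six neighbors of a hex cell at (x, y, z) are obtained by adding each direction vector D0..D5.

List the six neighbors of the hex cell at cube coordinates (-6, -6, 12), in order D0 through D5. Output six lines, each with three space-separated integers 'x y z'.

Answer: -5 -7 12
-5 -6 11
-6 -5 11
-7 -5 12
-7 -6 13
-6 -7 13

Derivation:
Center: (-6, -6, 12). Add each direction:
  D0: (-6, -6, 12) + (1, -1, 0) = (-5, -7, 12)
  D1: (-6, -6, 12) + (1, 0, -1) = (-5, -6, 11)
  D2: (-6, -6, 12) + (0, 1, -1) = (-6, -5, 11)
  D3: (-6, -6, 12) + (-1, 1, 0) = (-7, -5, 12)
  D4: (-6, -6, 12) + (-1, 0, 1) = (-7, -6, 13)
  D5: (-6, -6, 12) + (0, -1, 1) = (-6, -7, 13)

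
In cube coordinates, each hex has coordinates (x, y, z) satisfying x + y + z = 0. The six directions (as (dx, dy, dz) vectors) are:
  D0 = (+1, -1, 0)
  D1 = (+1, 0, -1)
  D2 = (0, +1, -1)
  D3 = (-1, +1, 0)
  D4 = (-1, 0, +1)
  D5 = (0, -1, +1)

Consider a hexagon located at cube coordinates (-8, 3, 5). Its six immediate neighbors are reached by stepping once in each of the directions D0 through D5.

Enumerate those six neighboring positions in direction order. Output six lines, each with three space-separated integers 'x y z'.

Center: (-8, 3, 5). Add each direction:
  D0: (-8, 3, 5) + (1, -1, 0) = (-7, 2, 5)
  D1: (-8, 3, 5) + (1, 0, -1) = (-7, 3, 4)
  D2: (-8, 3, 5) + (0, 1, -1) = (-8, 4, 4)
  D3: (-8, 3, 5) + (-1, 1, 0) = (-9, 4, 5)
  D4: (-8, 3, 5) + (-1, 0, 1) = (-9, 3, 6)
  D5: (-8, 3, 5) + (0, -1, 1) = (-8, 2, 6)

Answer: -7 2 5
-7 3 4
-8 4 4
-9 4 5
-9 3 6
-8 2 6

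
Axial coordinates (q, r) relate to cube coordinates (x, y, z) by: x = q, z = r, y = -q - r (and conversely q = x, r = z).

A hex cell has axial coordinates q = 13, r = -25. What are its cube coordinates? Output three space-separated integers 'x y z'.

x = q = 13
z = r = -25
y = -x - z = -(13) - (-25) = 12

Answer: 13 12 -25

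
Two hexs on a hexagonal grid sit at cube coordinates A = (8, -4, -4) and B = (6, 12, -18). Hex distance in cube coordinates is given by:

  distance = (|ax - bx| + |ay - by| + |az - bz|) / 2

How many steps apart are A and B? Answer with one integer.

|ax - bx| = |8 - 6| = 2
|ay - by| = |-4 - 12| = 16
|az - bz| = |-4 - (-18)| = 14
distance = (2 + 16 + 14) / 2 = 32 / 2 = 16

Answer: 16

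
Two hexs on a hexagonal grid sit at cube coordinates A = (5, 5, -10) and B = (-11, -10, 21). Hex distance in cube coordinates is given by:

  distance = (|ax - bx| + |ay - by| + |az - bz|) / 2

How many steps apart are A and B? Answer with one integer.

|ax - bx| = |5 - (-11)| = 16
|ay - by| = |5 - (-10)| = 15
|az - bz| = |-10 - 21| = 31
distance = (16 + 15 + 31) / 2 = 62 / 2 = 31

Answer: 31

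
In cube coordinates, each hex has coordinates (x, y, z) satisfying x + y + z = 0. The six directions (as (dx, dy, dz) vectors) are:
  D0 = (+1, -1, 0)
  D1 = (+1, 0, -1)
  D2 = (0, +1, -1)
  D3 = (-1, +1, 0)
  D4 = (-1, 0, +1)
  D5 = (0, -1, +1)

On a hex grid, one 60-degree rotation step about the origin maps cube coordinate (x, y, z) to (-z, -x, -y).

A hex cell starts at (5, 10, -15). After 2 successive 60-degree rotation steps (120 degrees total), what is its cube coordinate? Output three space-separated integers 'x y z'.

Start: (5, 10, -15)
Step 1: (5, 10, -15) -> (-(-15), -(5), -(10)) = (15, -5, -10)
Step 2: (15, -5, -10) -> (-(-10), -(15), -(-5)) = (10, -15, 5)

Answer: 10 -15 5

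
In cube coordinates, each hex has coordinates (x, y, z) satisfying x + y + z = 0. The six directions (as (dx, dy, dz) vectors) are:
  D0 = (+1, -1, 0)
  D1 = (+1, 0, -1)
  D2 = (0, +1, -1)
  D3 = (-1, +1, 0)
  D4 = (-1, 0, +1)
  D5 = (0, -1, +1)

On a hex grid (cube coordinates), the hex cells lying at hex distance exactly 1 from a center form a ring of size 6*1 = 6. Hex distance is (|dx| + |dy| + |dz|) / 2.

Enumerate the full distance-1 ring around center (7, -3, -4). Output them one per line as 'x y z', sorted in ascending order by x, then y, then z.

Walk ring at distance 1 from (7, -3, -4):
Start at center + D4*1 = (6, -3, -3)
  hex 0: (6, -3, -3)
  hex 1: (7, -4, -3)
  hex 2: (8, -4, -4)
  hex 3: (8, -3, -5)
  hex 4: (7, -2, -5)
  hex 5: (6, -2, -4)
Sorted: 6 hexes.

Answer: 6 -3 -3
6 -2 -4
7 -4 -3
7 -2 -5
8 -4 -4
8 -3 -5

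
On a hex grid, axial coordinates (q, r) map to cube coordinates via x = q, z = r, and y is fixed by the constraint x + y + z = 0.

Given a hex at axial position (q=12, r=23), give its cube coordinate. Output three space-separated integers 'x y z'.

Answer: 12 -35 23

Derivation:
x = q = 12
z = r = 23
y = -x - z = -(12) - (23) = -35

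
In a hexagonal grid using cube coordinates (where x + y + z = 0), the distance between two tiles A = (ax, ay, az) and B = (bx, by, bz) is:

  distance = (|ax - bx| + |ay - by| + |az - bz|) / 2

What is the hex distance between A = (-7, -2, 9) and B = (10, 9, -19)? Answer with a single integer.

|ax - bx| = |-7 - 10| = 17
|ay - by| = |-2 - 9| = 11
|az - bz| = |9 - (-19)| = 28
distance = (17 + 11 + 28) / 2 = 56 / 2 = 28

Answer: 28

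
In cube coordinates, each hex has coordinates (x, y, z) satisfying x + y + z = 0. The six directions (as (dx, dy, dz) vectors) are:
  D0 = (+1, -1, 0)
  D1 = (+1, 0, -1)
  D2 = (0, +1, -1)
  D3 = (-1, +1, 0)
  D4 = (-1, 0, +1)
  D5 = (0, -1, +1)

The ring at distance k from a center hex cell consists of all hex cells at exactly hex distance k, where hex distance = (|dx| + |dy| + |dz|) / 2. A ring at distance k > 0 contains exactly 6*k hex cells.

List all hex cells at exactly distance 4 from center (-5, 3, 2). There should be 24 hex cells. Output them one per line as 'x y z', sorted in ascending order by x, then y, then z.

Walk ring at distance 4 from (-5, 3, 2):
Start at center + D4*4 = (-9, 3, 6)
  hex 0: (-9, 3, 6)
  hex 1: (-8, 2, 6)
  hex 2: (-7, 1, 6)
  hex 3: (-6, 0, 6)
  hex 4: (-5, -1, 6)
  hex 5: (-4, -1, 5)
  hex 6: (-3, -1, 4)
  hex 7: (-2, -1, 3)
  hex 8: (-1, -1, 2)
  hex 9: (-1, 0, 1)
  hex 10: (-1, 1, 0)
  hex 11: (-1, 2, -1)
  hex 12: (-1, 3, -2)
  hex 13: (-2, 4, -2)
  hex 14: (-3, 5, -2)
  hex 15: (-4, 6, -2)
  hex 16: (-5, 7, -2)
  hex 17: (-6, 7, -1)
  hex 18: (-7, 7, 0)
  hex 19: (-8, 7, 1)
  hex 20: (-9, 7, 2)
  hex 21: (-9, 6, 3)
  hex 22: (-9, 5, 4)
  hex 23: (-9, 4, 5)
Sorted: 24 hexes.

Answer: -9 3 6
-9 4 5
-9 5 4
-9 6 3
-9 7 2
-8 2 6
-8 7 1
-7 1 6
-7 7 0
-6 0 6
-6 7 -1
-5 -1 6
-5 7 -2
-4 -1 5
-4 6 -2
-3 -1 4
-3 5 -2
-2 -1 3
-2 4 -2
-1 -1 2
-1 0 1
-1 1 0
-1 2 -1
-1 3 -2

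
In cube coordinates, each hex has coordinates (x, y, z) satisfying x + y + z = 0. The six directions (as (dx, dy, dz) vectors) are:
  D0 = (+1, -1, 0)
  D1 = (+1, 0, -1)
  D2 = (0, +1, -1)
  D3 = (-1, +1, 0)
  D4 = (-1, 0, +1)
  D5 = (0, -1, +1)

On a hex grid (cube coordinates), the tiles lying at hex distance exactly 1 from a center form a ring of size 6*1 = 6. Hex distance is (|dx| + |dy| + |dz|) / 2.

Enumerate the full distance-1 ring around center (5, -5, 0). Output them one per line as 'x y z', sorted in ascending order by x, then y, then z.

Answer: 4 -5 1
4 -4 0
5 -6 1
5 -4 -1
6 -6 0
6 -5 -1

Derivation:
Walk ring at distance 1 from (5, -5, 0):
Start at center + D4*1 = (4, -5, 1)
  hex 0: (4, -5, 1)
  hex 1: (5, -6, 1)
  hex 2: (6, -6, 0)
  hex 3: (6, -5, -1)
  hex 4: (5, -4, -1)
  hex 5: (4, -4, 0)
Sorted: 6 hexes.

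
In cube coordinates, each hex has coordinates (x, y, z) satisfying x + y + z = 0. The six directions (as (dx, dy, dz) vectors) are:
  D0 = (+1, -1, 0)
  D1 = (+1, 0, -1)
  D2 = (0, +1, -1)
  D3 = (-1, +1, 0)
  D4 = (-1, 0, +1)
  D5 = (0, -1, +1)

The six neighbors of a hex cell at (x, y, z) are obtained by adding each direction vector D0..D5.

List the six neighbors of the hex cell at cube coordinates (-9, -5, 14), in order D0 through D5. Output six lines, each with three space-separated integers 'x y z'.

Answer: -8 -6 14
-8 -5 13
-9 -4 13
-10 -4 14
-10 -5 15
-9 -6 15

Derivation:
Center: (-9, -5, 14). Add each direction:
  D0: (-9, -5, 14) + (1, -1, 0) = (-8, -6, 14)
  D1: (-9, -5, 14) + (1, 0, -1) = (-8, -5, 13)
  D2: (-9, -5, 14) + (0, 1, -1) = (-9, -4, 13)
  D3: (-9, -5, 14) + (-1, 1, 0) = (-10, -4, 14)
  D4: (-9, -5, 14) + (-1, 0, 1) = (-10, -5, 15)
  D5: (-9, -5, 14) + (0, -1, 1) = (-9, -6, 15)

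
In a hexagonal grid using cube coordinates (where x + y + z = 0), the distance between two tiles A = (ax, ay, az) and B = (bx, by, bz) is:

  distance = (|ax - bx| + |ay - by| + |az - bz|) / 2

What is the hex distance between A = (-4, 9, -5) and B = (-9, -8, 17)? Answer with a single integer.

Answer: 22

Derivation:
|ax - bx| = |-4 - (-9)| = 5
|ay - by| = |9 - (-8)| = 17
|az - bz| = |-5 - 17| = 22
distance = (5 + 17 + 22) / 2 = 44 / 2 = 22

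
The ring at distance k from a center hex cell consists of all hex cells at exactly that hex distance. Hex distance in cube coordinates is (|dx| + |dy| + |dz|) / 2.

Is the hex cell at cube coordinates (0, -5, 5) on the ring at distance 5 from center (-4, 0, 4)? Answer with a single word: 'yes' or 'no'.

Answer: yes

Derivation:
|px - cx| = |0 - (-4)| = 4
|py - cy| = |-5 - 0| = 5
|pz - cz| = |5 - 4| = 1
distance = (4+5+1)/2 = 10/2 = 5
radius = 5; distance == radius -> yes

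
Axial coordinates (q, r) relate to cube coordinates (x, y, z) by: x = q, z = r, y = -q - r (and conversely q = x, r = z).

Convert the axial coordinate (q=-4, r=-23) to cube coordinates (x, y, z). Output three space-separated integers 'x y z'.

Answer: -4 27 -23

Derivation:
x = q = -4
z = r = -23
y = -x - z = -(-4) - (-23) = 27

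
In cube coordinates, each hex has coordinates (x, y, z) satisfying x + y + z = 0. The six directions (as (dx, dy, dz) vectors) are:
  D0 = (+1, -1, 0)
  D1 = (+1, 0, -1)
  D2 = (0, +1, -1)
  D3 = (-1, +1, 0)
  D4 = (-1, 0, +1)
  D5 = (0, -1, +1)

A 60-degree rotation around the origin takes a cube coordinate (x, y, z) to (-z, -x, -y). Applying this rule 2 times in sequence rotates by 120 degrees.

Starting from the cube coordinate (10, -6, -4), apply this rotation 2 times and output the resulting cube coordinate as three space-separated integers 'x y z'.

Start: (10, -6, -4)
Step 1: (10, -6, -4) -> (-(-4), -(10), -(-6)) = (4, -10, 6)
Step 2: (4, -10, 6) -> (-(6), -(4), -(-10)) = (-6, -4, 10)

Answer: -6 -4 10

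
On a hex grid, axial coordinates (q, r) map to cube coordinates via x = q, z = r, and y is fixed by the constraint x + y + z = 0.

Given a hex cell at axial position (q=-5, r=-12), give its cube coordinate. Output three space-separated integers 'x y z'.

Answer: -5 17 -12

Derivation:
x = q = -5
z = r = -12
y = -x - z = -(-5) - (-12) = 17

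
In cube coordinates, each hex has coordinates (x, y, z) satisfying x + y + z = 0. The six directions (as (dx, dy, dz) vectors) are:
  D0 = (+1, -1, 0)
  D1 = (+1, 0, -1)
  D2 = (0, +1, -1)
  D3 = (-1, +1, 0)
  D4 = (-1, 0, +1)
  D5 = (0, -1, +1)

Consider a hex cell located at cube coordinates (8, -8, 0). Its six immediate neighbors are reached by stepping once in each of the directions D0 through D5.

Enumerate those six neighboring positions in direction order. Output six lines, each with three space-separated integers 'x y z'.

Answer: 9 -9 0
9 -8 -1
8 -7 -1
7 -7 0
7 -8 1
8 -9 1

Derivation:
Center: (8, -8, 0). Add each direction:
  D0: (8, -8, 0) + (1, -1, 0) = (9, -9, 0)
  D1: (8, -8, 0) + (1, 0, -1) = (9, -8, -1)
  D2: (8, -8, 0) + (0, 1, -1) = (8, -7, -1)
  D3: (8, -8, 0) + (-1, 1, 0) = (7, -7, 0)
  D4: (8, -8, 0) + (-1, 0, 1) = (7, -8, 1)
  D5: (8, -8, 0) + (0, -1, 1) = (8, -9, 1)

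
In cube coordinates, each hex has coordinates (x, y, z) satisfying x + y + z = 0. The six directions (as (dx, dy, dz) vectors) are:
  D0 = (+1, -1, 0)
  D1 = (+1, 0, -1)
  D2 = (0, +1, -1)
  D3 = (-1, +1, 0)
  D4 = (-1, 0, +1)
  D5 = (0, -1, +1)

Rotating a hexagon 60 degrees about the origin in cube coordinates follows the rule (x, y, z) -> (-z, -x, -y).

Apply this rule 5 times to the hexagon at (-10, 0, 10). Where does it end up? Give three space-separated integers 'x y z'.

Start: (-10, 0, 10)
Step 1: (-10, 0, 10) -> (-(10), -(-10), -(0)) = (-10, 10, 0)
Step 2: (-10, 10, 0) -> (-(0), -(-10), -(10)) = (0, 10, -10)
Step 3: (0, 10, -10) -> (-(-10), -(0), -(10)) = (10, 0, -10)
Step 4: (10, 0, -10) -> (-(-10), -(10), -(0)) = (10, -10, 0)
Step 5: (10, -10, 0) -> (-(0), -(10), -(-10)) = (0, -10, 10)

Answer: 0 -10 10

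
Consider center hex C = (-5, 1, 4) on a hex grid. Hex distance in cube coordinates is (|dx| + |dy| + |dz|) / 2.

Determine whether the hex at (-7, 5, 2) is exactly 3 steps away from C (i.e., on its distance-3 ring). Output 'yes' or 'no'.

|px - cx| = |-7 - (-5)| = 2
|py - cy| = |5 - 1| = 4
|pz - cz| = |2 - 4| = 2
distance = (2+4+2)/2 = 8/2 = 4
radius = 3; distance != radius -> no

Answer: no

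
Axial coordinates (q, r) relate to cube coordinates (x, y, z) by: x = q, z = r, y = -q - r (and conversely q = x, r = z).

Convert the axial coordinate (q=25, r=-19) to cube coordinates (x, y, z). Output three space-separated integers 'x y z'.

Answer: 25 -6 -19

Derivation:
x = q = 25
z = r = -19
y = -x - z = -(25) - (-19) = -6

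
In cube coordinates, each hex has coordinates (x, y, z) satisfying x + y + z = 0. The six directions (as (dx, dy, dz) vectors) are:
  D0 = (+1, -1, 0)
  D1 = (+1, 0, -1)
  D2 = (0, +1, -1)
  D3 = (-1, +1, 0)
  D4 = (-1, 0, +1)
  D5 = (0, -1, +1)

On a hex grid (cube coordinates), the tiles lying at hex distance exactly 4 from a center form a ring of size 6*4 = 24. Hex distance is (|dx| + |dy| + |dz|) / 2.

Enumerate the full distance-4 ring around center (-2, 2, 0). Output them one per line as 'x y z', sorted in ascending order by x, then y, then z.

Answer: -6 2 4
-6 3 3
-6 4 2
-6 5 1
-6 6 0
-5 1 4
-5 6 -1
-4 0 4
-4 6 -2
-3 -1 4
-3 6 -3
-2 -2 4
-2 6 -4
-1 -2 3
-1 5 -4
0 -2 2
0 4 -4
1 -2 1
1 3 -4
2 -2 0
2 -1 -1
2 0 -2
2 1 -3
2 2 -4

Derivation:
Walk ring at distance 4 from (-2, 2, 0):
Start at center + D4*4 = (-6, 2, 4)
  hex 0: (-6, 2, 4)
  hex 1: (-5, 1, 4)
  hex 2: (-4, 0, 4)
  hex 3: (-3, -1, 4)
  hex 4: (-2, -2, 4)
  hex 5: (-1, -2, 3)
  hex 6: (0, -2, 2)
  hex 7: (1, -2, 1)
  hex 8: (2, -2, 0)
  hex 9: (2, -1, -1)
  hex 10: (2, 0, -2)
  hex 11: (2, 1, -3)
  hex 12: (2, 2, -4)
  hex 13: (1, 3, -4)
  hex 14: (0, 4, -4)
  hex 15: (-1, 5, -4)
  hex 16: (-2, 6, -4)
  hex 17: (-3, 6, -3)
  hex 18: (-4, 6, -2)
  hex 19: (-5, 6, -1)
  hex 20: (-6, 6, 0)
  hex 21: (-6, 5, 1)
  hex 22: (-6, 4, 2)
  hex 23: (-6, 3, 3)
Sorted: 24 hexes.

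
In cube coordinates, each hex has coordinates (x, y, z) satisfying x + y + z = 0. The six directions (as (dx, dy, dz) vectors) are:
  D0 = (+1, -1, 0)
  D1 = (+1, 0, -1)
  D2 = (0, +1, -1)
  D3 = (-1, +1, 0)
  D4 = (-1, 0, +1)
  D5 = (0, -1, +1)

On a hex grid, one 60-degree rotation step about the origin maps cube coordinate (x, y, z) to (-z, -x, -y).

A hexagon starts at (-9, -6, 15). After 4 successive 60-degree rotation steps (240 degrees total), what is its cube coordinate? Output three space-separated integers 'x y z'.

Start: (-9, -6, 15)
Step 1: (-9, -6, 15) -> (-(15), -(-9), -(-6)) = (-15, 9, 6)
Step 2: (-15, 9, 6) -> (-(6), -(-15), -(9)) = (-6, 15, -9)
Step 3: (-6, 15, -9) -> (-(-9), -(-6), -(15)) = (9, 6, -15)
Step 4: (9, 6, -15) -> (-(-15), -(9), -(6)) = (15, -9, -6)

Answer: 15 -9 -6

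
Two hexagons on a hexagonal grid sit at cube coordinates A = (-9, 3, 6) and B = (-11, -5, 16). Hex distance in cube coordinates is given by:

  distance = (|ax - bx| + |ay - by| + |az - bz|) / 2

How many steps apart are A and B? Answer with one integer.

|ax - bx| = |-9 - (-11)| = 2
|ay - by| = |3 - (-5)| = 8
|az - bz| = |6 - 16| = 10
distance = (2 + 8 + 10) / 2 = 20 / 2 = 10

Answer: 10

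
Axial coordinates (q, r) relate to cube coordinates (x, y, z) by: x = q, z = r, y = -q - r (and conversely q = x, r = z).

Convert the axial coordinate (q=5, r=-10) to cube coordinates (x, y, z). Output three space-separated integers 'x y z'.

Answer: 5 5 -10

Derivation:
x = q = 5
z = r = -10
y = -x - z = -(5) - (-10) = 5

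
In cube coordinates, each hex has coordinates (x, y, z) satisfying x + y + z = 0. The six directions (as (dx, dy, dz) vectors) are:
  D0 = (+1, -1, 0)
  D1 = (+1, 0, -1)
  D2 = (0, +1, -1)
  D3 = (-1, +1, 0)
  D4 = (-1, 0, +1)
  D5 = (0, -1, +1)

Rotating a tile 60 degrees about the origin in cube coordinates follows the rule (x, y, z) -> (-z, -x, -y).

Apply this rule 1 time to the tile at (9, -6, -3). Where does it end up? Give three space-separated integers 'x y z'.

Answer: 3 -9 6

Derivation:
Start: (9, -6, -3)
Step 1: (9, -6, -3) -> (-(-3), -(9), -(-6)) = (3, -9, 6)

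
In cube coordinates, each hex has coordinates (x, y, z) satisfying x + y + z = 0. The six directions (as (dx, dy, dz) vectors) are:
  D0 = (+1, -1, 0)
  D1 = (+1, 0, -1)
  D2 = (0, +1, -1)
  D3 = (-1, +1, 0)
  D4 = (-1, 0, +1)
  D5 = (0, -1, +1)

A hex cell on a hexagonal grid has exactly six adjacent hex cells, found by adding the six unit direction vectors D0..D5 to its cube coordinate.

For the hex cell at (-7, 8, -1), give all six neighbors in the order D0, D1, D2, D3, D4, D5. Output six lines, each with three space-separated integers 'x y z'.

Answer: -6 7 -1
-6 8 -2
-7 9 -2
-8 9 -1
-8 8 0
-7 7 0

Derivation:
Center: (-7, 8, -1). Add each direction:
  D0: (-7, 8, -1) + (1, -1, 0) = (-6, 7, -1)
  D1: (-7, 8, -1) + (1, 0, -1) = (-6, 8, -2)
  D2: (-7, 8, -1) + (0, 1, -1) = (-7, 9, -2)
  D3: (-7, 8, -1) + (-1, 1, 0) = (-8, 9, -1)
  D4: (-7, 8, -1) + (-1, 0, 1) = (-8, 8, 0)
  D5: (-7, 8, -1) + (0, -1, 1) = (-7, 7, 0)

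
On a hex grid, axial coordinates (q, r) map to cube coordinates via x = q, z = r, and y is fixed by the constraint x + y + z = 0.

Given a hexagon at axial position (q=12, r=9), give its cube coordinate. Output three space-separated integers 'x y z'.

x = q = 12
z = r = 9
y = -x - z = -(12) - (9) = -21

Answer: 12 -21 9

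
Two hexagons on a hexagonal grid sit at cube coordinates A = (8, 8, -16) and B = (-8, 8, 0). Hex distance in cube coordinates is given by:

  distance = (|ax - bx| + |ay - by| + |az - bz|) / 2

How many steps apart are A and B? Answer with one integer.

|ax - bx| = |8 - (-8)| = 16
|ay - by| = |8 - 8| = 0
|az - bz| = |-16 - 0| = 16
distance = (16 + 0 + 16) / 2 = 32 / 2 = 16

Answer: 16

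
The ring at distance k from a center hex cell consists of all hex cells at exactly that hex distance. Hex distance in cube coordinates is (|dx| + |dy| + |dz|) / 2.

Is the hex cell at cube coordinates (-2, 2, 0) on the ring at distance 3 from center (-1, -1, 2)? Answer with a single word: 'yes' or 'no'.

Answer: yes

Derivation:
|px - cx| = |-2 - (-1)| = 1
|py - cy| = |2 - (-1)| = 3
|pz - cz| = |0 - 2| = 2
distance = (1+3+2)/2 = 6/2 = 3
radius = 3; distance == radius -> yes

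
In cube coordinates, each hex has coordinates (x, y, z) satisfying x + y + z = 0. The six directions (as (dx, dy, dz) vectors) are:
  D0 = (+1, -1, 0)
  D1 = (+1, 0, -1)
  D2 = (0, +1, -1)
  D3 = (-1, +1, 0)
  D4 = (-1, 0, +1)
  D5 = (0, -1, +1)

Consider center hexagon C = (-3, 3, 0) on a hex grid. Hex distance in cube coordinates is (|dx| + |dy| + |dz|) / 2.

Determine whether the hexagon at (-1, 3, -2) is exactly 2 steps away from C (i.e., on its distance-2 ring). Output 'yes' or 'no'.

Answer: yes

Derivation:
|px - cx| = |-1 - (-3)| = 2
|py - cy| = |3 - 3| = 0
|pz - cz| = |-2 - 0| = 2
distance = (2+0+2)/2 = 4/2 = 2
radius = 2; distance == radius -> yes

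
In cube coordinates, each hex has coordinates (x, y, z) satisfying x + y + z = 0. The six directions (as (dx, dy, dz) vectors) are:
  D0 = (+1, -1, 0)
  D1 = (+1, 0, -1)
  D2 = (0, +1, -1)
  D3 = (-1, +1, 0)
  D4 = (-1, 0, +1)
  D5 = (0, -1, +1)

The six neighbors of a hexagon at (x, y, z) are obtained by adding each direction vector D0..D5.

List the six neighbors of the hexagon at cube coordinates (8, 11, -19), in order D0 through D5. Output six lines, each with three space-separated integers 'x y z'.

Answer: 9 10 -19
9 11 -20
8 12 -20
7 12 -19
7 11 -18
8 10 -18

Derivation:
Center: (8, 11, -19). Add each direction:
  D0: (8, 11, -19) + (1, -1, 0) = (9, 10, -19)
  D1: (8, 11, -19) + (1, 0, -1) = (9, 11, -20)
  D2: (8, 11, -19) + (0, 1, -1) = (8, 12, -20)
  D3: (8, 11, -19) + (-1, 1, 0) = (7, 12, -19)
  D4: (8, 11, -19) + (-1, 0, 1) = (7, 11, -18)
  D5: (8, 11, -19) + (0, -1, 1) = (8, 10, -18)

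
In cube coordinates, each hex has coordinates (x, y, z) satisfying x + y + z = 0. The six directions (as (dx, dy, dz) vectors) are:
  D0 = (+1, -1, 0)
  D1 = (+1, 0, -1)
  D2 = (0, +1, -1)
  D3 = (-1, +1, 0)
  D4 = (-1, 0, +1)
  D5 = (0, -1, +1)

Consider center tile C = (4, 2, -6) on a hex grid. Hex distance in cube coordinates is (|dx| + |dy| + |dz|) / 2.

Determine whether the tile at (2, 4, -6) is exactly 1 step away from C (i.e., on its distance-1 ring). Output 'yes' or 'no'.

Answer: no

Derivation:
|px - cx| = |2 - 4| = 2
|py - cy| = |4 - 2| = 2
|pz - cz| = |-6 - (-6)| = 0
distance = (2+2+0)/2 = 4/2 = 2
radius = 1; distance != radius -> no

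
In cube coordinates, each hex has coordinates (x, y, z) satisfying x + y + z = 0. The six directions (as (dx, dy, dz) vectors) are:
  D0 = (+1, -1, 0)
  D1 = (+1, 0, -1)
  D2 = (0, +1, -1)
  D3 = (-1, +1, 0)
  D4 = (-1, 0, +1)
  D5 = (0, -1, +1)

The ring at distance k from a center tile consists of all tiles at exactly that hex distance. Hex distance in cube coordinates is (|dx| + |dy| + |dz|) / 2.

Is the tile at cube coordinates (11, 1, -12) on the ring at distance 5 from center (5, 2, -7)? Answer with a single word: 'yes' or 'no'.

|px - cx| = |11 - 5| = 6
|py - cy| = |1 - 2| = 1
|pz - cz| = |-12 - (-7)| = 5
distance = (6+1+5)/2 = 12/2 = 6
radius = 5; distance != radius -> no

Answer: no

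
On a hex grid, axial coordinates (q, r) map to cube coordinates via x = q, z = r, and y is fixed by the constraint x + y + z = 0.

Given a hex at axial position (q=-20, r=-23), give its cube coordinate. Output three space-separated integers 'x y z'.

Answer: -20 43 -23

Derivation:
x = q = -20
z = r = -23
y = -x - z = -(-20) - (-23) = 43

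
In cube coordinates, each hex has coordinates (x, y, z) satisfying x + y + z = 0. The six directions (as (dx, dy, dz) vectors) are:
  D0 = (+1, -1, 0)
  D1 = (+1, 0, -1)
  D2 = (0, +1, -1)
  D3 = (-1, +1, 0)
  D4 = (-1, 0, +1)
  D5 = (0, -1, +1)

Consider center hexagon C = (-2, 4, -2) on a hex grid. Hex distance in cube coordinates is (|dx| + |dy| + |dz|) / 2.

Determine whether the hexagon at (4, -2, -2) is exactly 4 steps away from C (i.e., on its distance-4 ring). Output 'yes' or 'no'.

|px - cx| = |4 - (-2)| = 6
|py - cy| = |-2 - 4| = 6
|pz - cz| = |-2 - (-2)| = 0
distance = (6+6+0)/2 = 12/2 = 6
radius = 4; distance != radius -> no

Answer: no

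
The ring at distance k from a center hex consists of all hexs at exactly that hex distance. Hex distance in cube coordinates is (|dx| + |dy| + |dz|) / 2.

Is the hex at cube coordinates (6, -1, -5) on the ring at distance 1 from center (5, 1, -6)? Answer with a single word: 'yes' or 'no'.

Answer: no

Derivation:
|px - cx| = |6 - 5| = 1
|py - cy| = |-1 - 1| = 2
|pz - cz| = |-5 - (-6)| = 1
distance = (1+2+1)/2 = 4/2 = 2
radius = 1; distance != radius -> no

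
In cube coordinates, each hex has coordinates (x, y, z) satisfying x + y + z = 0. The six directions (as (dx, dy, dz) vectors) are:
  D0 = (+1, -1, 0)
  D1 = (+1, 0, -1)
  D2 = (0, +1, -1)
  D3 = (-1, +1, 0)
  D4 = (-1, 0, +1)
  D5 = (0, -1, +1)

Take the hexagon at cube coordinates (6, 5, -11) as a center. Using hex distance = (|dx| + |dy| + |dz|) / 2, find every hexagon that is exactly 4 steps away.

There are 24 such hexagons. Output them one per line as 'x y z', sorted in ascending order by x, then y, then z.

Walk ring at distance 4 from (6, 5, -11):
Start at center + D4*4 = (2, 5, -7)
  hex 0: (2, 5, -7)
  hex 1: (3, 4, -7)
  hex 2: (4, 3, -7)
  hex 3: (5, 2, -7)
  hex 4: (6, 1, -7)
  hex 5: (7, 1, -8)
  hex 6: (8, 1, -9)
  hex 7: (9, 1, -10)
  hex 8: (10, 1, -11)
  hex 9: (10, 2, -12)
  hex 10: (10, 3, -13)
  hex 11: (10, 4, -14)
  hex 12: (10, 5, -15)
  hex 13: (9, 6, -15)
  hex 14: (8, 7, -15)
  hex 15: (7, 8, -15)
  hex 16: (6, 9, -15)
  hex 17: (5, 9, -14)
  hex 18: (4, 9, -13)
  hex 19: (3, 9, -12)
  hex 20: (2, 9, -11)
  hex 21: (2, 8, -10)
  hex 22: (2, 7, -9)
  hex 23: (2, 6, -8)
Sorted: 24 hexes.

Answer: 2 5 -7
2 6 -8
2 7 -9
2 8 -10
2 9 -11
3 4 -7
3 9 -12
4 3 -7
4 9 -13
5 2 -7
5 9 -14
6 1 -7
6 9 -15
7 1 -8
7 8 -15
8 1 -9
8 7 -15
9 1 -10
9 6 -15
10 1 -11
10 2 -12
10 3 -13
10 4 -14
10 5 -15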